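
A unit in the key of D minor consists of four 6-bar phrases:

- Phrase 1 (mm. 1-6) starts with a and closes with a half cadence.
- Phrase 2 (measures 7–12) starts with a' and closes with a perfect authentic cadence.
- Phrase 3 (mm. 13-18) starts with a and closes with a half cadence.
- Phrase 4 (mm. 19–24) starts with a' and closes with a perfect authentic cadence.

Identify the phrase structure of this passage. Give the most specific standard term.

repeated period

The cadence pattern HC–PAC–HC–PAC is weak–strong twice, and phrases 3–4 restate phrases 1–2: a period heard twice, not a double period (which would end weakly at phrase 2).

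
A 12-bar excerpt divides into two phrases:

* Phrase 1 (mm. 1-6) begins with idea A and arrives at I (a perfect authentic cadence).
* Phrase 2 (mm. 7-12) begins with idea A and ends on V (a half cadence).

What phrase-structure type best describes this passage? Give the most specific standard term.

phrase group

The second phrase closes with a half cadence, which is not stronger than the first phrase's perfect authentic cadence; without a weak→strong cadential pair there is no antecedent–consequent relationship, so this is a phrase group rather than a period.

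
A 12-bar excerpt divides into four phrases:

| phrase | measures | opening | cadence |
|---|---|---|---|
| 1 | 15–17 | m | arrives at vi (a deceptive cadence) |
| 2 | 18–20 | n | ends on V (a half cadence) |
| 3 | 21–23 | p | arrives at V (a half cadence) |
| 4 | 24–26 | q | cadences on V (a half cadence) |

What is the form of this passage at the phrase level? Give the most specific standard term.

Phrase 4 ends with a half cadence, no stronger than phrase 2's half cadence, so the four phrases do not form a double period; nor do phrases 3–4 duplicate 1–2, so it is not a repeated period. With no phrase reaching a conclusive cadence, the passage is a phrase group.

phrase group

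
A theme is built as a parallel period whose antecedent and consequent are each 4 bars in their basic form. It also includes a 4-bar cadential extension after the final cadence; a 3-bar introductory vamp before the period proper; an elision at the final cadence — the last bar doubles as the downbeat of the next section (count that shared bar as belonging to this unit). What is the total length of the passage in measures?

15 measures

Basic parallel period: 4 + 4 = 8 bars.
8 (basic form) + 4 (cadential extension) + 3 (introduction) = 15.
The elision shares a bar with the next section but does not change this unit's count.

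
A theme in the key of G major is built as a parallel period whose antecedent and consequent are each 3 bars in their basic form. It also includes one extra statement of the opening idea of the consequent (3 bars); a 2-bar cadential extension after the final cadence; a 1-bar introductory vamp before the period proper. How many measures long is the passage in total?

Basic parallel period: 3 + 3 = 6 bars.
6 (basic form) + 3 (extra statement) + 2 (cadential extension) + 1 (introduction) = 12.

12 measures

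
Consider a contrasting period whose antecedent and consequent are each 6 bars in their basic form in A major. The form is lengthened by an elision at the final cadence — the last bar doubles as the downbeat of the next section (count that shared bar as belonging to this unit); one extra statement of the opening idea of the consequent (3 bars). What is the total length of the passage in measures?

Basic contrasting period: 6 + 6 = 12 bars.
12 (basic form) + 3 (extra statement) = 15.
The elision shares a bar with the next section but does not change this unit's count.

15 measures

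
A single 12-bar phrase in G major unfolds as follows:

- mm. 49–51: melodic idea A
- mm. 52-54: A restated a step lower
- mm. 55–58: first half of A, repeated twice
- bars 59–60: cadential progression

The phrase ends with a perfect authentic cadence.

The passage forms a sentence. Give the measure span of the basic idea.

The presentation of a sentence is the basic idea (measures 49–51) plus its repetition (bars 52-54); the basic idea is therefore bars 49–51.

measures 49–51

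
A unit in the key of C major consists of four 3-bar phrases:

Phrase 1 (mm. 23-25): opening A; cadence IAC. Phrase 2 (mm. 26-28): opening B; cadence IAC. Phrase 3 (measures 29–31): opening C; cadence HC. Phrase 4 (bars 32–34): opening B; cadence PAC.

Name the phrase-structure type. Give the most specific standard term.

contrasting double period

Four phrases in two halves: the first half (mm. 23–28) ends with an imperfect authentic cadence, the second (mm. 29–34) with a perfect authentic cadence — a large antecedent–consequent pair, i.e. a double period.
Phrase 3 begins with different material from phrase 1, making it contrasting.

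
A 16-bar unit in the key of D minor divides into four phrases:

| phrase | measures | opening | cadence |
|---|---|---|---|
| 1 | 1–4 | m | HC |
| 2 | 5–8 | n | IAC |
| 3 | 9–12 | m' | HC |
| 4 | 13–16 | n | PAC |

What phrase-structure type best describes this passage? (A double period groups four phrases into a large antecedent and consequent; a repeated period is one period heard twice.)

parallel double period

Four phrases in two halves: the first half (mm. 1-8) ends with an imperfect authentic cadence, the second (mm. 9–16) with a perfect authentic cadence — a large antecedent–consequent pair, i.e. a double period.
Phrase 3 begins with the same material as phrase 1, making it parallel.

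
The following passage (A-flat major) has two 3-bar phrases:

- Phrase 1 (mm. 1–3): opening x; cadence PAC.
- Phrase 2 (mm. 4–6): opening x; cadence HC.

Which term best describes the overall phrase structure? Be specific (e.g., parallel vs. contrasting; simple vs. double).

The second phrase closes with a half cadence, which is not stronger than the first phrase's perfect authentic cadence; without a weak→strong cadential pair there is no antecedent–consequent relationship, so this is a phrase group rather than a period.

phrase group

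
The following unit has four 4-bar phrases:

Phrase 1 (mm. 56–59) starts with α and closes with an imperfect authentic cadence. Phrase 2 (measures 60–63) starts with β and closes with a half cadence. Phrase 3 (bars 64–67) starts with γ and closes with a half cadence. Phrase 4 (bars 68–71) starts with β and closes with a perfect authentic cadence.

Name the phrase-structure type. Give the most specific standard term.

contrasting double period

Four phrases in two halves: the first half (mm. 56–63) ends with a half cadence, the second (measures 64–71) with a perfect authentic cadence — a large antecedent–consequent pair, i.e. a double period.
Phrase 3 begins with different material from phrase 1, making it contrasting.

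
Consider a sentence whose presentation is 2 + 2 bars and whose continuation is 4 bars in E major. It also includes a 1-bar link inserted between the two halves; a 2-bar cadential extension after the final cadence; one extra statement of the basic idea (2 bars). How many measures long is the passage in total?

13 measures

Basic sentence: 2 + 2 + 4 = 8 bars.
8 (basic form) + 1 (link) + 2 (cadential extension) + 2 (extra statement) = 13.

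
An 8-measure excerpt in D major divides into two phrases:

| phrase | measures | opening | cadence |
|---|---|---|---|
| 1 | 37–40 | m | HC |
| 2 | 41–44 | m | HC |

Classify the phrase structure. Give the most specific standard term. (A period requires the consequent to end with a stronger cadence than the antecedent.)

repeated phrase

Both phrases have the same opening (m) and the same cadence (half cadence): the second is a restatement, not a consequent, so this is a repeated phrase rather than a period.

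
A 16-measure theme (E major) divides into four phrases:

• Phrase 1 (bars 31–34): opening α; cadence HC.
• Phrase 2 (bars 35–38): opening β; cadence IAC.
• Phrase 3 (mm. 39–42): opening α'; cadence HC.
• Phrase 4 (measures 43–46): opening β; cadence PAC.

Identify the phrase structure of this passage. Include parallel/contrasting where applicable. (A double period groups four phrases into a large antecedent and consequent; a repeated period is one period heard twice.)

parallel double period

Four phrases in two halves: the first half (mm. 31–38) ends with an imperfect authentic cadence, the second (mm. 39–46) with a perfect authentic cadence — a large antecedent–consequent pair, i.e. a double period.
Phrase 3 begins with the same material as phrase 1, making it parallel.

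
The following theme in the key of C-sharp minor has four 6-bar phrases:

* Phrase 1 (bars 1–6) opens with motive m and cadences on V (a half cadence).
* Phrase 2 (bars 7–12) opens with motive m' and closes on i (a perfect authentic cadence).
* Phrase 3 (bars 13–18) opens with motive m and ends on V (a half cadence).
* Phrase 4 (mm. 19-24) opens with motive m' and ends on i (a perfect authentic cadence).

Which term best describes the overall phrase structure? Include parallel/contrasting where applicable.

The cadence pattern HC–PAC–HC–PAC is weak–strong twice, and phrases 3–4 restate phrases 1–2: a period heard twice, not a double period (which would end weakly at phrase 2).

repeated period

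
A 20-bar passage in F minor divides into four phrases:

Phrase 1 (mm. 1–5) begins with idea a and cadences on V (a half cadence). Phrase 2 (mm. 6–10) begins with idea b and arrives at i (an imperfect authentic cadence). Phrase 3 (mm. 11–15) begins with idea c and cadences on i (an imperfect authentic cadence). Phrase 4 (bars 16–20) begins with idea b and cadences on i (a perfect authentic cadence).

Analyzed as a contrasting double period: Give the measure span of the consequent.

In a double period the four phrases pair into a large antecedent (phrases 1–2, ending imperfect authentic cadence) and a large consequent (phrases 3–4, ending perfect authentic cadence). The consequent spans bars 11–20.

measures 11–20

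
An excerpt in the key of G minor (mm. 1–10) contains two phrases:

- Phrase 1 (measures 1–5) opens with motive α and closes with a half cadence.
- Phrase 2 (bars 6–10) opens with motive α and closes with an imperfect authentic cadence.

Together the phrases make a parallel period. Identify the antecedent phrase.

phrase 1

The phrase ending with the weaker cadence (half cadence) is the antecedent; the one ending more conclusively (imperfect authentic cadence) is the consequent. The antecedent is phrase 1.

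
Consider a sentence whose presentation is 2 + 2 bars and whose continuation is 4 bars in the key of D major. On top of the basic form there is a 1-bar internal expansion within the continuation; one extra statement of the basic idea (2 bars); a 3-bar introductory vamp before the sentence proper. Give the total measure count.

Basic sentence: 2 + 2 + 4 = 8 bars.
8 (basic form) + 1 (internal expansion) + 2 (extra statement) + 3 (introduction) = 14.

14 measures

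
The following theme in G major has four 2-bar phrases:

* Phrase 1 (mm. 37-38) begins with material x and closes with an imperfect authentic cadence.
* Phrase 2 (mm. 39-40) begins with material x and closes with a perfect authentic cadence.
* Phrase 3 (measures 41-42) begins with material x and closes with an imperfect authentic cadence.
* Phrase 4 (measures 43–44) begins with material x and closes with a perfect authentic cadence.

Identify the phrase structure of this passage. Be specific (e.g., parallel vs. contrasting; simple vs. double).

The cadence pattern IAC–PAC–IAC–PAC is weak–strong twice, and phrases 3–4 restate phrases 1–2: a period heard twice, not a double period (which would end weakly at phrase 2).

repeated period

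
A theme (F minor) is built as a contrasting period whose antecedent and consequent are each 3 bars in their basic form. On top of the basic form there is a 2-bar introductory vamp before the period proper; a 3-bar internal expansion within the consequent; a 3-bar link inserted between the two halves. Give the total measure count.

14 measures

Basic contrasting period: 3 + 3 = 6 bars.
6 (basic form) + 2 (introduction) + 3 (internal expansion) + 3 (link) = 14.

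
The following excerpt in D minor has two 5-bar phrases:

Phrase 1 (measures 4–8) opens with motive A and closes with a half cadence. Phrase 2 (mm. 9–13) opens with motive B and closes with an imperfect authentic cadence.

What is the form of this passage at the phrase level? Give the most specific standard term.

contrasting period

Phrase 1 ends with a half cadence (weaker) and phrase 2 with an imperfect authentic cadence (stronger): antecedent + consequent = a period.
The two phrases open with different material (A / B), so the period is contrasting.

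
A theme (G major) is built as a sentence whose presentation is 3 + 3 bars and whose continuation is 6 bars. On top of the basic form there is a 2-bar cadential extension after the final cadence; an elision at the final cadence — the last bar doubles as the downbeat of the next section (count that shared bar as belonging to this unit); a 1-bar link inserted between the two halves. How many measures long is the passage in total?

Basic sentence: 3 + 3 + 6 = 12 bars.
12 (basic form) + 2 (cadential extension) + 1 (link) = 15.
The elision shares a bar with the next section but does not change this unit's count.

15 measures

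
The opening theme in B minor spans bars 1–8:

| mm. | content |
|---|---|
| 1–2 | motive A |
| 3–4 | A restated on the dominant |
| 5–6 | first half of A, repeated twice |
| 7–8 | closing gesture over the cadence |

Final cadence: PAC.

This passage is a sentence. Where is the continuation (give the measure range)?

After the presentation (bars 1–4), the continuation covers the fragmentation through the cadence: mm. 5-8.

measures 5–8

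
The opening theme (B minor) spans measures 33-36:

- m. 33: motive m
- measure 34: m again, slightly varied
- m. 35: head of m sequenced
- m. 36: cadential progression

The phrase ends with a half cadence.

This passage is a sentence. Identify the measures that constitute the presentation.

measures 33–34

The presentation of a sentence is the basic idea (m. 33) plus its repetition (m. 34); the presentation is therefore mm. 33-34.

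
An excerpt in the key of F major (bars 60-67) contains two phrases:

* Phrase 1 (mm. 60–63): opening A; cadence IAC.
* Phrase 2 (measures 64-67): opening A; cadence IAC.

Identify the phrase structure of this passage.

repeated phrase

Both phrases have the same opening (A) and the same cadence (imperfect authentic cadence): the second is a restatement, not a consequent, so this is a repeated phrase rather than a period.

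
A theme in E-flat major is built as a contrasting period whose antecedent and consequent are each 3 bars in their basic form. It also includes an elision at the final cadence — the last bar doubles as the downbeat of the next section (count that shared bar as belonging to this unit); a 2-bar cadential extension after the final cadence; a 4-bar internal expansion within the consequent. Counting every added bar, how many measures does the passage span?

Basic contrasting period: 3 + 3 = 6 bars.
6 (basic form) + 2 (cadential extension) + 4 (internal expansion) = 12.
The elision shares a bar with the next section but does not change this unit's count.

12 measures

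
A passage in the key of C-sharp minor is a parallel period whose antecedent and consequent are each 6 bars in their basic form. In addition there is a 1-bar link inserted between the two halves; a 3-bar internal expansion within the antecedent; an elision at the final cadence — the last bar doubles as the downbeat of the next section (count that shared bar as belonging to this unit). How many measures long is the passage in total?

Basic parallel period: 6 + 6 = 12 bars.
12 (basic form) + 1 (link) + 3 (internal expansion) = 16.
The elision shares a bar with the next section but does not change this unit's count.

16 measures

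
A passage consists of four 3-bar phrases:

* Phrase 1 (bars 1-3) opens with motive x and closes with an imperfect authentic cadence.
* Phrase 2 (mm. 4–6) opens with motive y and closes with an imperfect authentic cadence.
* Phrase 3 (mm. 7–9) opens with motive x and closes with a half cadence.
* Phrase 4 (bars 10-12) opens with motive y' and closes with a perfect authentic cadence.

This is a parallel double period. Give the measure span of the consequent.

measures 7–12

In a double period the first pair of phrases (ending imperfect authentic cadence) is the large antecedent and the second pair (ending perfect authentic cadence) is the large consequent; the consequent is measures 7–12.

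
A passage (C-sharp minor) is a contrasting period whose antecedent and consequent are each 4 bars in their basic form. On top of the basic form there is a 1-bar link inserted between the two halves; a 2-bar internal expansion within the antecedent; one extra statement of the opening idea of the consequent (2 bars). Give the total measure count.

Basic contrasting period: 4 + 4 = 8 bars.
8 (basic form) + 1 (link) + 2 (internal expansion) + 2 (extra statement) = 13.

13 measures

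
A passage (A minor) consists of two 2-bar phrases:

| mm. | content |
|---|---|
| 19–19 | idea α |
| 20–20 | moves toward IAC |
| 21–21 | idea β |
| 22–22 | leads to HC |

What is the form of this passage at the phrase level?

phrase group

The second phrase closes with a half cadence, which is not stronger than the first phrase's imperfect authentic cadence; without a weak→strong cadential pair there is no antecedent–consequent relationship, so this is a phrase group rather than a period.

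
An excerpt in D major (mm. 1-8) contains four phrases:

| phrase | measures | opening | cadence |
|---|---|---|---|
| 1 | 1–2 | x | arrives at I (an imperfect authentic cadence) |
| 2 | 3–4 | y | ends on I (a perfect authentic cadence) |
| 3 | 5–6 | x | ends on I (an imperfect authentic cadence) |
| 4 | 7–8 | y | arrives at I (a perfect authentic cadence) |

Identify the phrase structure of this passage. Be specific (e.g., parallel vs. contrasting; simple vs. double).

repeated period

The cadence pattern IAC–PAC–IAC–PAC is weak–strong twice, and phrases 3–4 restate phrases 1–2: a period heard twice, not a double period (which would end weakly at phrase 2).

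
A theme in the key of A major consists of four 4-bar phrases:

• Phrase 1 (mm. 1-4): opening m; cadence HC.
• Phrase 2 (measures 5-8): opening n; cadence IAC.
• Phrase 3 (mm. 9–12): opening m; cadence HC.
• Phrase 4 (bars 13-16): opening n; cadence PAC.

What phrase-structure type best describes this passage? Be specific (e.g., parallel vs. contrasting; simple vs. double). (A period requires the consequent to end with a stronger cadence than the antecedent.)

Four phrases in two halves: the first half (bars 1–8) ends with an imperfect authentic cadence, the second (mm. 9–16) with a perfect authentic cadence — a large antecedent–consequent pair, i.e. a double period.
Phrase 3 begins with the same material as phrase 1, making it parallel.

parallel double period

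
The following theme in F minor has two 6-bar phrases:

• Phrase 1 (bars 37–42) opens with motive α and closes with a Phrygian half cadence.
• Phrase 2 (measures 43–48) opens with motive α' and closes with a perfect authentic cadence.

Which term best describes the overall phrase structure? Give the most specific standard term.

parallel period

Phrase 1 ends with a Phrygian half cadence (weaker) and phrase 2 with a perfect authentic cadence (stronger): antecedent + consequent = a period.
The two phrases open with the same material (α / α'), so the period is parallel.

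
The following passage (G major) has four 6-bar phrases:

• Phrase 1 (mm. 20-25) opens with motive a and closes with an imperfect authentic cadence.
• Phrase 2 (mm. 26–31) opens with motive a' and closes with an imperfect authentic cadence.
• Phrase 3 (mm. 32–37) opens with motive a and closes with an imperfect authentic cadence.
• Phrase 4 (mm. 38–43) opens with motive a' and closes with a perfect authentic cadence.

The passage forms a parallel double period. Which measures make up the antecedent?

measures 20–31

In a double period the first pair of phrases (ending imperfect authentic cadence) is the large antecedent and the second pair (ending perfect authentic cadence) is the large consequent; the antecedent is measures 20–31.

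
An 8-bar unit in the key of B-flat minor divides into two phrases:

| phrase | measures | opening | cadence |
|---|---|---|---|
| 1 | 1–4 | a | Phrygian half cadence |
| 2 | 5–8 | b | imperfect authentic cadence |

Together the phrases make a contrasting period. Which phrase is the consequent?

phrase 2

The phrase ending with the weaker cadence (Phrygian half cadence) is the antecedent; the one ending more conclusively (imperfect authentic cadence) is the consequent. The consequent is phrase 2.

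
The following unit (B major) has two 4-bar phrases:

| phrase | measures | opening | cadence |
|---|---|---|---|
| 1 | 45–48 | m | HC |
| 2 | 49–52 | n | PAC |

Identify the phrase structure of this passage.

contrasting period

Phrase 1 ends with a half cadence (weaker) and phrase 2 with a perfect authentic cadence (stronger): antecedent + consequent = a period.
The two phrases open with different material (m / n), so the period is contrasting.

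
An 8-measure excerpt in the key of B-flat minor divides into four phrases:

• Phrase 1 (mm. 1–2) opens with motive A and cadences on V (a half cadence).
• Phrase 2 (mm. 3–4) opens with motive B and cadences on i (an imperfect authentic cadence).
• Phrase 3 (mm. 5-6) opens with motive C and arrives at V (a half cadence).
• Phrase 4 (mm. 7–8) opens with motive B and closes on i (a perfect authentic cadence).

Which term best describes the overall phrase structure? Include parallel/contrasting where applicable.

contrasting double period

Four phrases in two halves: the first half (bars 1–4) ends with an imperfect authentic cadence, the second (mm. 5–8) with a perfect authentic cadence — a large antecedent–consequent pair, i.e. a double period.
Phrase 3 begins with different material from phrase 1, making it contrasting.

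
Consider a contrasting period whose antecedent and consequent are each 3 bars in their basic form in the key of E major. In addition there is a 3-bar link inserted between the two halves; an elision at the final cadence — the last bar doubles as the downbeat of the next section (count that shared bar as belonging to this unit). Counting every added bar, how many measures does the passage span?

Basic contrasting period: 3 + 3 = 6 bars.
6 (basic form) + 3 (link) = 9.
The elision shares a bar with the next section but does not change this unit's count.

9 measures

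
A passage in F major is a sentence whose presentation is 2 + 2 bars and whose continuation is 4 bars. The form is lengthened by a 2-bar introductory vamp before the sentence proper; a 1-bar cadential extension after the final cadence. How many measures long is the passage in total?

11 measures

Basic sentence: 2 + 2 + 4 = 8 bars.
8 (basic form) + 2 (introduction) + 1 (cadential extension) = 11.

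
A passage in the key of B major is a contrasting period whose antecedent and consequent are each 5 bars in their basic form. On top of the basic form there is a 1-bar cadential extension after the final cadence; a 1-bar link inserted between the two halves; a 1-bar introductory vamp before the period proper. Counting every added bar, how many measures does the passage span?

13 measures

Basic contrasting period: 5 + 5 = 10 bars.
10 (basic form) + 1 (cadential extension) + 1 (link) + 1 (introduction) = 13.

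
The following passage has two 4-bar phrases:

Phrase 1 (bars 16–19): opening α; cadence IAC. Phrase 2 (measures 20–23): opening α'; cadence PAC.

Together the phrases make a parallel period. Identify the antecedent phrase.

phrase 1

The phrase ending with the weaker cadence (imperfect authentic cadence) is the antecedent; the one ending more conclusively (perfect authentic cadence) is the consequent. The antecedent is phrase 1.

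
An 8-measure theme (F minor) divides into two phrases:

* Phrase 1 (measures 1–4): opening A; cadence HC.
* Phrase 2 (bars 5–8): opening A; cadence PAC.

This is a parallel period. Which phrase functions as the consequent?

phrase 2

The phrase ending with the weaker cadence (half cadence) is the antecedent; the one ending more conclusively (perfect authentic cadence) is the consequent. The consequent is phrase 2.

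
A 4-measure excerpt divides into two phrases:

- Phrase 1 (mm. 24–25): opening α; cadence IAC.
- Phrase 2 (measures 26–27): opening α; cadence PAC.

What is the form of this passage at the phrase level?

parallel period

Phrase 1 ends with an imperfect authentic cadence (weaker) and phrase 2 with a perfect authentic cadence (stronger): antecedent + consequent = a period.
The two phrases open with the same material (α / α), so the period is parallel.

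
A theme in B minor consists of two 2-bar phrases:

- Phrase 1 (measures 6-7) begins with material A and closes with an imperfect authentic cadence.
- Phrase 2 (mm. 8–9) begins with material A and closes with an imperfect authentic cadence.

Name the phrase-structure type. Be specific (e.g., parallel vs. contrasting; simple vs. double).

repeated phrase

Both phrases have the same opening (A) and the same cadence (imperfect authentic cadence): the second is a restatement, not a consequent, so this is a repeated phrase rather than a period.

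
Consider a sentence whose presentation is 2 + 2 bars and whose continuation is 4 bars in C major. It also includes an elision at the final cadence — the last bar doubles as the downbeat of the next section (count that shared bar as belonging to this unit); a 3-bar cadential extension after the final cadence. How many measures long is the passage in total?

11 measures

Basic sentence: 2 + 2 + 4 = 8 bars.
8 (basic form) + 3 (cadential extension) = 11.
The elision shares a bar with the next section but does not change this unit's count.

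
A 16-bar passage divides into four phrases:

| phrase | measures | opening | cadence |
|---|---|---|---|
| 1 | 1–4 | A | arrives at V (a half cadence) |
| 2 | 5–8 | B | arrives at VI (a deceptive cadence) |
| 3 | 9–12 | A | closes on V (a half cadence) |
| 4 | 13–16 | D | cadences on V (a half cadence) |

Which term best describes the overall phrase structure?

phrase group

Phrase 4 ends with a half cadence, no stronger than phrase 2's deceptive cadence, so the four phrases do not form a double period; nor do phrases 3–4 duplicate 1–2, so it is not a repeated period. With no phrase reaching a conclusive cadence, the passage is a phrase group.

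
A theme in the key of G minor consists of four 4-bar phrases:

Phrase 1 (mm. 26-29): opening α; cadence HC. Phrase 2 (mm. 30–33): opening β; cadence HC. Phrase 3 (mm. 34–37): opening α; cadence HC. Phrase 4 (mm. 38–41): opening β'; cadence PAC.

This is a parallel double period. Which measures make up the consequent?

In a double period the first pair of phrases (ending half cadence) is the large antecedent and the second pair (ending perfect authentic cadence) is the large consequent; the consequent is measures 34–41.

measures 34–41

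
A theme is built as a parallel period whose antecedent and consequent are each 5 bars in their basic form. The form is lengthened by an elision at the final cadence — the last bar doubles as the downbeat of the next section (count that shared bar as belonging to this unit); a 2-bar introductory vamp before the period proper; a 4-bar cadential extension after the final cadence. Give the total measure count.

Basic parallel period: 5 + 5 = 10 bars.
10 (basic form) + 2 (introduction) + 4 (cadential extension) = 16.
The elision shares a bar with the next section but does not change this unit's count.

16 measures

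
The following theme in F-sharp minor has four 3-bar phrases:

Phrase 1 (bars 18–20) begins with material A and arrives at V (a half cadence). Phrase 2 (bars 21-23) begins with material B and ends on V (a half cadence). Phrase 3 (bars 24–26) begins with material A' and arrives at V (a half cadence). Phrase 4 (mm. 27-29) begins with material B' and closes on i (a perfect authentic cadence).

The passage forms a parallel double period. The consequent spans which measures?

In a double period the four phrases pair into a large antecedent (phrases 1–2, ending half cadence) and a large consequent (phrases 3–4, ending perfect authentic cadence). The consequent spans mm. 24-29.

measures 24–29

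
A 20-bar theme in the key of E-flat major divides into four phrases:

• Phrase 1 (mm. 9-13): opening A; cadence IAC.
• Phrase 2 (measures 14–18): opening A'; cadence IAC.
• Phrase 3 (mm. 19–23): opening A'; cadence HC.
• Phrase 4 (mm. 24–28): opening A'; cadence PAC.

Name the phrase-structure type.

Four phrases in two halves: the first half (bars 9–18) ends with an imperfect authentic cadence, the second (mm. 19–28) with a perfect authentic cadence — a large antecedent–consequent pair, i.e. a double period.
Phrase 3 begins with the same material as phrase 1, making it parallel.

parallel double period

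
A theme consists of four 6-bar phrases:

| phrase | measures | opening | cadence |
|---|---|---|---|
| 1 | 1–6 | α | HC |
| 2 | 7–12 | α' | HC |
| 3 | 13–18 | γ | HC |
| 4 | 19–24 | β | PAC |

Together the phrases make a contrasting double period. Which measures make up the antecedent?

measures 1–12

In a double period the first pair of phrases (ending half cadence) is the large antecedent and the second pair (ending perfect authentic cadence) is the large consequent; the antecedent is measures 1–12.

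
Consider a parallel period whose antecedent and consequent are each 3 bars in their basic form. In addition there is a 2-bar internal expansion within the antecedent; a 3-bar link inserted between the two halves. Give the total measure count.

11 measures

Basic parallel period: 3 + 3 = 6 bars.
6 (basic form) + 2 (internal expansion) + 3 (link) = 11.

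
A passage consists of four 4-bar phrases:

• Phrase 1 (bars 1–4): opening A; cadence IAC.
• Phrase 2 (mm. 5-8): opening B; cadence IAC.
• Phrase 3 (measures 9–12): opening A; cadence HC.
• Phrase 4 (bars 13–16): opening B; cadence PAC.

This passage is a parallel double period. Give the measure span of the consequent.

In a double period the four phrases pair into a large antecedent (phrases 1–2, ending imperfect authentic cadence) and a large consequent (phrases 3–4, ending perfect authentic cadence). The consequent spans mm. 9-16.

measures 9–16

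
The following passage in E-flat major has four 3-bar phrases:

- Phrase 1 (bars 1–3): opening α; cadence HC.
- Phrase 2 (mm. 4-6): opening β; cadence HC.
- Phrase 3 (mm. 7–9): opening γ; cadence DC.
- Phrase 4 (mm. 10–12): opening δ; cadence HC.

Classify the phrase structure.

phrase group

Phrase 4 ends with a half cadence, no stronger than phrase 2's half cadence, so the four phrases do not form a double period; nor do phrases 3–4 duplicate 1–2, so it is not a repeated period. With no phrase reaching a conclusive cadence, the passage is a phrase group.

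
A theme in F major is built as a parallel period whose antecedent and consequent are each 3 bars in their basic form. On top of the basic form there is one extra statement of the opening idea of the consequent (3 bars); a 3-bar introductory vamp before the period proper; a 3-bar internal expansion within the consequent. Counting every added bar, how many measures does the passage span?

Basic parallel period: 3 + 3 = 6 bars.
6 (basic form) + 3 (extra statement) + 3 (introduction) + 3 (internal expansion) = 15.

15 measures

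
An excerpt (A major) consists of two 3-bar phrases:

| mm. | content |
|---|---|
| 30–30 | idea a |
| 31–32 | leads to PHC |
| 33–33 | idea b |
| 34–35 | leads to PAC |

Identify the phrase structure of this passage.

Phrase 1 ends with a Phrygian half cadence (weaker) and phrase 2 with a perfect authentic cadence (stronger): antecedent + consequent = a period.
The two phrases open with different material (a / b), so the period is contrasting.

contrasting period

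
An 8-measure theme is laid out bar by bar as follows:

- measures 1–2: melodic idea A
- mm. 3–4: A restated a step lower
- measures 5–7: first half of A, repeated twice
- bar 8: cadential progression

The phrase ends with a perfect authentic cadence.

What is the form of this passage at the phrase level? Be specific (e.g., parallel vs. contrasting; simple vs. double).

sentence

Basic idea (mm. 1–2) + its repetition (measures 3–4) form the presentation; fragmentation and cadence (mm. 5–8) form the continuation — the 8-bar whole is a sentence.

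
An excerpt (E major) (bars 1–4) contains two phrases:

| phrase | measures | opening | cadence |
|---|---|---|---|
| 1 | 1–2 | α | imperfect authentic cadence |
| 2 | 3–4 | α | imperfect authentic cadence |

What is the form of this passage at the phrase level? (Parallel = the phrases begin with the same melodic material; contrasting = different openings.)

repeated phrase

Both phrases have the same opening (α) and the same cadence (imperfect authentic cadence): the second is a restatement, not a consequent, so this is a repeated phrase rather than a period.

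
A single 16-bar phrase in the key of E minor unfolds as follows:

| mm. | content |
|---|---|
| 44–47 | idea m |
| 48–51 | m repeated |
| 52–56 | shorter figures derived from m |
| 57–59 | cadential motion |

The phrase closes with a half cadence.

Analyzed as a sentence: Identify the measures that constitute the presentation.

The presentation of a sentence is the basic idea (mm. 44–47) plus its repetition (bars 48–51); the presentation is therefore mm. 44–51.

measures 44–51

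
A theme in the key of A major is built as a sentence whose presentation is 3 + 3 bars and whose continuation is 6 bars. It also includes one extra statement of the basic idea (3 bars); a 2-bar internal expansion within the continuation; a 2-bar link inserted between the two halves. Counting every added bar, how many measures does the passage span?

Basic sentence: 3 + 3 + 6 = 12 bars.
12 (basic form) + 3 (extra statement) + 2 (internal expansion) + 2 (link) = 19.

19 measures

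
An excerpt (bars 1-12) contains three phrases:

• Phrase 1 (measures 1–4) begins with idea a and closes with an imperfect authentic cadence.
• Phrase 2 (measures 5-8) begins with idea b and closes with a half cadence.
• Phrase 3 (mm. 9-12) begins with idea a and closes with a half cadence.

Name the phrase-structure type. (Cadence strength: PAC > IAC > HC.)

The final phrase closes with a half cadence, which is not stronger than the preceding half cadence; the 3 phrases lack an overall antecedent–consequent design and so form a phrase group.

phrase group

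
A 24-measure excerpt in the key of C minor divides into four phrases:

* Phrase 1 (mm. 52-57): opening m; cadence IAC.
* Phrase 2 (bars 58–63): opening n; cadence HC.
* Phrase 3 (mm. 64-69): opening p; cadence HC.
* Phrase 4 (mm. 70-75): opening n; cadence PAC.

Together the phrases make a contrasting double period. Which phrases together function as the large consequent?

phrases 3 and 4

In a double period the first pair of phrases (ending half cadence) is the large antecedent and the second pair (ending perfect authentic cadence) is the large consequent; the consequent is phrases 3 and 4.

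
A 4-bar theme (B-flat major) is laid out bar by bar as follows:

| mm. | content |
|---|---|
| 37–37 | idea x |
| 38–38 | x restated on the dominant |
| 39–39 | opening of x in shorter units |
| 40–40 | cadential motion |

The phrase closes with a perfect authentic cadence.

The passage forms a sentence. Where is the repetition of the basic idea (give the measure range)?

measures 38–38

The presentation of a sentence is the basic idea (m. 37) plus its repetition (measure 38); the repetition of the basic idea is therefore m. 38.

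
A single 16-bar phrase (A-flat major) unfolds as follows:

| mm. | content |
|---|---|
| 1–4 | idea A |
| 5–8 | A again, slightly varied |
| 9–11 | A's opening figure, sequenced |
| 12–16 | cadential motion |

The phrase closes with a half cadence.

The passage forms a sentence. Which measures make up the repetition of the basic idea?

The presentation of a sentence is the basic idea (mm. 1–4) plus its repetition (mm. 5–8); the repetition of the basic idea is therefore bars 5–8.

measures 5–8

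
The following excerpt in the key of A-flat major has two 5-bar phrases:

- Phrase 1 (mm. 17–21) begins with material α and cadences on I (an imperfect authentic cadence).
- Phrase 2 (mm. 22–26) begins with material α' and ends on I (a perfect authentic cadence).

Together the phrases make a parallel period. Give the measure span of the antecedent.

measures 17–21

The phrase ending with the weaker cadence (imperfect authentic cadence) is the antecedent; the one ending more conclusively (perfect authentic cadence) is the consequent. The antecedent is measures 17–21.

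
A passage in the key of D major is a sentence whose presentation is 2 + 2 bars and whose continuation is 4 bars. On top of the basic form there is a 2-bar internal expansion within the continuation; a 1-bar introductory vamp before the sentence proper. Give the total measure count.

Basic sentence: 2 + 2 + 4 = 8 bars.
8 (basic form) + 2 (internal expansion) + 1 (introduction) = 11.

11 measures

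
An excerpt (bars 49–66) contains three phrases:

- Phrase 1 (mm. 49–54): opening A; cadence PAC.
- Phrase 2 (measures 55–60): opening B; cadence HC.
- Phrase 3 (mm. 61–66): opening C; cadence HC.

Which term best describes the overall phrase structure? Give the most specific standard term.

phrase group

The final phrase closes with a half cadence, which is not stronger than the preceding half cadence; the 3 phrases lack an overall antecedent–consequent design and so form a phrase group.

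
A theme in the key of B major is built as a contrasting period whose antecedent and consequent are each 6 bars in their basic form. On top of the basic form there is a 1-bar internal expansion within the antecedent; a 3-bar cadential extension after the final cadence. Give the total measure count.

Basic contrasting period: 6 + 6 = 12 bars.
12 (basic form) + 1 (internal expansion) + 3 (cadential extension) = 16.

16 measures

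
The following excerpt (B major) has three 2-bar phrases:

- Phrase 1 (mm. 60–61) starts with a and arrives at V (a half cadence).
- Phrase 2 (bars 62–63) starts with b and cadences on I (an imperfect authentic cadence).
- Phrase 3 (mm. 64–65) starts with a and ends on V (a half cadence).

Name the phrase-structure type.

phrase group

The final phrase closes with a half cadence, which is not stronger than the preceding imperfect authentic cadence; the 3 phrases lack an overall antecedent–consequent design and so form a phrase group.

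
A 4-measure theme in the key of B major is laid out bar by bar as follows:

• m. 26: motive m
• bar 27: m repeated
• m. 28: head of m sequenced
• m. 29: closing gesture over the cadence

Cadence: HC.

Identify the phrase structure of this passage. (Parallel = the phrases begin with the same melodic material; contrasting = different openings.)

Basic idea (measure 26) + its repetition (measure 27) form the presentation; fragmentation and cadence (mm. 28–29) form the continuation — the 4-bar whole is a sentence.

sentence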